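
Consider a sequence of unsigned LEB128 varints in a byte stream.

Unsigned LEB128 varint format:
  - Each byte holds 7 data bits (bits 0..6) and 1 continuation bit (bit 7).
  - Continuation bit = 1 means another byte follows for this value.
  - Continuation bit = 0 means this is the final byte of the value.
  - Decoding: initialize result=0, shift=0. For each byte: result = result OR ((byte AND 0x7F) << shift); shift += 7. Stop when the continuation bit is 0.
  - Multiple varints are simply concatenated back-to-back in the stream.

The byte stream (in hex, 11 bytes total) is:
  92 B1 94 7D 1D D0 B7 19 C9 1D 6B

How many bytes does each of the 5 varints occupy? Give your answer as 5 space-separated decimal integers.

Answer: 4 1 3 2 1

Derivation:
  byte[0]=0x92 cont=1 payload=0x12=18: acc |= 18<<0 -> acc=18 shift=7
  byte[1]=0xB1 cont=1 payload=0x31=49: acc |= 49<<7 -> acc=6290 shift=14
  byte[2]=0x94 cont=1 payload=0x14=20: acc |= 20<<14 -> acc=333970 shift=21
  byte[3]=0x7D cont=0 payload=0x7D=125: acc |= 125<<21 -> acc=262477970 shift=28 [end]
Varint 1: bytes[0:4] = 92 B1 94 7D -> value 262477970 (4 byte(s))
  byte[4]=0x1D cont=0 payload=0x1D=29: acc |= 29<<0 -> acc=29 shift=7 [end]
Varint 2: bytes[4:5] = 1D -> value 29 (1 byte(s))
  byte[5]=0xD0 cont=1 payload=0x50=80: acc |= 80<<0 -> acc=80 shift=7
  byte[6]=0xB7 cont=1 payload=0x37=55: acc |= 55<<7 -> acc=7120 shift=14
  byte[7]=0x19 cont=0 payload=0x19=25: acc |= 25<<14 -> acc=416720 shift=21 [end]
Varint 3: bytes[5:8] = D0 B7 19 -> value 416720 (3 byte(s))
  byte[8]=0xC9 cont=1 payload=0x49=73: acc |= 73<<0 -> acc=73 shift=7
  byte[9]=0x1D cont=0 payload=0x1D=29: acc |= 29<<7 -> acc=3785 shift=14 [end]
Varint 4: bytes[8:10] = C9 1D -> value 3785 (2 byte(s))
  byte[10]=0x6B cont=0 payload=0x6B=107: acc |= 107<<0 -> acc=107 shift=7 [end]
Varint 5: bytes[10:11] = 6B -> value 107 (1 byte(s))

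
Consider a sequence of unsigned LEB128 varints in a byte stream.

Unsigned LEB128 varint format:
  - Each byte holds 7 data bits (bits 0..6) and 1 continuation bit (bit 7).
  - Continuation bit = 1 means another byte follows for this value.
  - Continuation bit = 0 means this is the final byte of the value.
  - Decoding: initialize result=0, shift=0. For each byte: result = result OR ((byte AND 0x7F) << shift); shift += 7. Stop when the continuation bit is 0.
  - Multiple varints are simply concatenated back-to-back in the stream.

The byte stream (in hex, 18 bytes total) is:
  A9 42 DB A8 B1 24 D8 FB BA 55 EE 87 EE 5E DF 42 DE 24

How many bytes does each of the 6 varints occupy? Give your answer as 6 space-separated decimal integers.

  byte[0]=0xA9 cont=1 payload=0x29=41: acc |= 41<<0 -> acc=41 shift=7
  byte[1]=0x42 cont=0 payload=0x42=66: acc |= 66<<7 -> acc=8489 shift=14 [end]
Varint 1: bytes[0:2] = A9 42 -> value 8489 (2 byte(s))
  byte[2]=0xDB cont=1 payload=0x5B=91: acc |= 91<<0 -> acc=91 shift=7
  byte[3]=0xA8 cont=1 payload=0x28=40: acc |= 40<<7 -> acc=5211 shift=14
  byte[4]=0xB1 cont=1 payload=0x31=49: acc |= 49<<14 -> acc=808027 shift=21
  byte[5]=0x24 cont=0 payload=0x24=36: acc |= 36<<21 -> acc=76305499 shift=28 [end]
Varint 2: bytes[2:6] = DB A8 B1 24 -> value 76305499 (4 byte(s))
  byte[6]=0xD8 cont=1 payload=0x58=88: acc |= 88<<0 -> acc=88 shift=7
  byte[7]=0xFB cont=1 payload=0x7B=123: acc |= 123<<7 -> acc=15832 shift=14
  byte[8]=0xBA cont=1 payload=0x3A=58: acc |= 58<<14 -> acc=966104 shift=21
  byte[9]=0x55 cont=0 payload=0x55=85: acc |= 85<<21 -> acc=179224024 shift=28 [end]
Varint 3: bytes[6:10] = D8 FB BA 55 -> value 179224024 (4 byte(s))
  byte[10]=0xEE cont=1 payload=0x6E=110: acc |= 110<<0 -> acc=110 shift=7
  byte[11]=0x87 cont=1 payload=0x07=7: acc |= 7<<7 -> acc=1006 shift=14
  byte[12]=0xEE cont=1 payload=0x6E=110: acc |= 110<<14 -> acc=1803246 shift=21
  byte[13]=0x5E cont=0 payload=0x5E=94: acc |= 94<<21 -> acc=198935534 shift=28 [end]
Varint 4: bytes[10:14] = EE 87 EE 5E -> value 198935534 (4 byte(s))
  byte[14]=0xDF cont=1 payload=0x5F=95: acc |= 95<<0 -> acc=95 shift=7
  byte[15]=0x42 cont=0 payload=0x42=66: acc |= 66<<7 -> acc=8543 shift=14 [end]
Varint 5: bytes[14:16] = DF 42 -> value 8543 (2 byte(s))
  byte[16]=0xDE cont=1 payload=0x5E=94: acc |= 94<<0 -> acc=94 shift=7
  byte[17]=0x24 cont=0 payload=0x24=36: acc |= 36<<7 -> acc=4702 shift=14 [end]
Varint 6: bytes[16:18] = DE 24 -> value 4702 (2 byte(s))

Answer: 2 4 4 4 2 2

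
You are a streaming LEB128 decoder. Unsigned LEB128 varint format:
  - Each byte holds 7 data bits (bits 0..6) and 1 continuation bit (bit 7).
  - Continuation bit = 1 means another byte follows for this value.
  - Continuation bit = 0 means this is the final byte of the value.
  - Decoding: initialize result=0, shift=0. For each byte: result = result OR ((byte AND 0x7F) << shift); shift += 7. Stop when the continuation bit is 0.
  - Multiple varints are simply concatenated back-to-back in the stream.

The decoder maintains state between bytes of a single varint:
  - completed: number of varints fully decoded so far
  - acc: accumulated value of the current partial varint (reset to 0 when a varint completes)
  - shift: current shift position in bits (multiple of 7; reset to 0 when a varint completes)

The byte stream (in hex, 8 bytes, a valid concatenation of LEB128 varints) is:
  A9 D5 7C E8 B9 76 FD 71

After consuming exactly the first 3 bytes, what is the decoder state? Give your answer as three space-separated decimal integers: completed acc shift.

byte[0]=0xA9 cont=1 payload=0x29: acc |= 41<<0 -> completed=0 acc=41 shift=7
byte[1]=0xD5 cont=1 payload=0x55: acc |= 85<<7 -> completed=0 acc=10921 shift=14
byte[2]=0x7C cont=0 payload=0x7C: varint #1 complete (value=2042537); reset -> completed=1 acc=0 shift=0

Answer: 1 0 0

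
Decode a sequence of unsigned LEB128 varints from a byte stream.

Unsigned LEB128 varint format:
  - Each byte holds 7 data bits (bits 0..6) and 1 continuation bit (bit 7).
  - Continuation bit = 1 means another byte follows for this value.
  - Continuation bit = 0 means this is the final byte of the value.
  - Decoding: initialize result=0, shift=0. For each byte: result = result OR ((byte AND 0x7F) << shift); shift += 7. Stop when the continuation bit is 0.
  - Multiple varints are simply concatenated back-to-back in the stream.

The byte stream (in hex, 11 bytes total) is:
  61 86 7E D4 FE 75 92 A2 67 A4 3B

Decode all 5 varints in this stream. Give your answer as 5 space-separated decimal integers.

  byte[0]=0x61 cont=0 payload=0x61=97: acc |= 97<<0 -> acc=97 shift=7 [end]
Varint 1: bytes[0:1] = 61 -> value 97 (1 byte(s))
  byte[1]=0x86 cont=1 payload=0x06=6: acc |= 6<<0 -> acc=6 shift=7
  byte[2]=0x7E cont=0 payload=0x7E=126: acc |= 126<<7 -> acc=16134 shift=14 [end]
Varint 2: bytes[1:3] = 86 7E -> value 16134 (2 byte(s))
  byte[3]=0xD4 cont=1 payload=0x54=84: acc |= 84<<0 -> acc=84 shift=7
  byte[4]=0xFE cont=1 payload=0x7E=126: acc |= 126<<7 -> acc=16212 shift=14
  byte[5]=0x75 cont=0 payload=0x75=117: acc |= 117<<14 -> acc=1933140 shift=21 [end]
Varint 3: bytes[3:6] = D4 FE 75 -> value 1933140 (3 byte(s))
  byte[6]=0x92 cont=1 payload=0x12=18: acc |= 18<<0 -> acc=18 shift=7
  byte[7]=0xA2 cont=1 payload=0x22=34: acc |= 34<<7 -> acc=4370 shift=14
  byte[8]=0x67 cont=0 payload=0x67=103: acc |= 103<<14 -> acc=1691922 shift=21 [end]
Varint 4: bytes[6:9] = 92 A2 67 -> value 1691922 (3 byte(s))
  byte[9]=0xA4 cont=1 payload=0x24=36: acc |= 36<<0 -> acc=36 shift=7
  byte[10]=0x3B cont=0 payload=0x3B=59: acc |= 59<<7 -> acc=7588 shift=14 [end]
Varint 5: bytes[9:11] = A4 3B -> value 7588 (2 byte(s))

Answer: 97 16134 1933140 1691922 7588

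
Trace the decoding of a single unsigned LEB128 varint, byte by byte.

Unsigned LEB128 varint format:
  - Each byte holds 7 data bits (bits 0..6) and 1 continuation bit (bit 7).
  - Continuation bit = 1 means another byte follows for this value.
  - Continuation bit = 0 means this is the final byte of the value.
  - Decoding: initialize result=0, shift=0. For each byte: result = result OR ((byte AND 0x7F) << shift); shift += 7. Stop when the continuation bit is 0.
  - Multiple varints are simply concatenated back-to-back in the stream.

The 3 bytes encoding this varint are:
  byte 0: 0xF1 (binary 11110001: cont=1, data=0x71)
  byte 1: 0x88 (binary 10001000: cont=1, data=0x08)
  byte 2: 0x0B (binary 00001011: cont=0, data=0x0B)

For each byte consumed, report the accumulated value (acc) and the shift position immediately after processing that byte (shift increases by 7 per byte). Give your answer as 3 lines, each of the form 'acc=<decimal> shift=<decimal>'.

byte 0=0xF1: payload=0x71=113, contrib = 113<<0 = 113; acc -> 113, shift -> 7
byte 1=0x88: payload=0x08=8, contrib = 8<<7 = 1024; acc -> 1137, shift -> 14
byte 2=0x0B: payload=0x0B=11, contrib = 11<<14 = 180224; acc -> 181361, shift -> 21

Answer: acc=113 shift=7
acc=1137 shift=14
acc=181361 shift=21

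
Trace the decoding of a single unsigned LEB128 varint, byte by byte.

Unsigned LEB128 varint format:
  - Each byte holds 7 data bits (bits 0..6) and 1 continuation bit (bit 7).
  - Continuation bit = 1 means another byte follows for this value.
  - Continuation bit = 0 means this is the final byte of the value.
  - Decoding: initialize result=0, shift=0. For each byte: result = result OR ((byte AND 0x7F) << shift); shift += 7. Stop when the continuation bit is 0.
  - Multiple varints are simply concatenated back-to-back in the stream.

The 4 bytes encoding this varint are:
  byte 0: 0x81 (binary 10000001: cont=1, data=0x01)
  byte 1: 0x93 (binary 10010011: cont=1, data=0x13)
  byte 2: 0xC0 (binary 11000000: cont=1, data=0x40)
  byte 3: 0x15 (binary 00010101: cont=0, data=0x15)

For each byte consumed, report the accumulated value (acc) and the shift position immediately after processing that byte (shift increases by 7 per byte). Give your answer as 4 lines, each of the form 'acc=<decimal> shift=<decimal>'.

Answer: acc=1 shift=7
acc=2433 shift=14
acc=1051009 shift=21
acc=45091201 shift=28

Derivation:
byte 0=0x81: payload=0x01=1, contrib = 1<<0 = 1; acc -> 1, shift -> 7
byte 1=0x93: payload=0x13=19, contrib = 19<<7 = 2432; acc -> 2433, shift -> 14
byte 2=0xC0: payload=0x40=64, contrib = 64<<14 = 1048576; acc -> 1051009, shift -> 21
byte 3=0x15: payload=0x15=21, contrib = 21<<21 = 44040192; acc -> 45091201, shift -> 28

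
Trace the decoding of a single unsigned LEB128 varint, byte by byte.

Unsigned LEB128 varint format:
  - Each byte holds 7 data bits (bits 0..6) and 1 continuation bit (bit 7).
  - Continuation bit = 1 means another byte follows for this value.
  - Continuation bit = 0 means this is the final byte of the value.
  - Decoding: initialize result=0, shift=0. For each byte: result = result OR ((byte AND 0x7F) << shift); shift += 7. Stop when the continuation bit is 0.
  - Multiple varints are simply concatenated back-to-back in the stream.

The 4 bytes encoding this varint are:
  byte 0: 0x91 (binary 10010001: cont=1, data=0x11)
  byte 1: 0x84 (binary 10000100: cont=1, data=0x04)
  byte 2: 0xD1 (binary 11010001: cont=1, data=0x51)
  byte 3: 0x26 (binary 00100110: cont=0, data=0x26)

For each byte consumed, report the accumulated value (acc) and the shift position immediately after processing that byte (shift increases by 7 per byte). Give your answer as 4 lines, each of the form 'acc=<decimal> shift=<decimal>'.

Answer: acc=17 shift=7
acc=529 shift=14
acc=1327633 shift=21
acc=81019409 shift=28

Derivation:
byte 0=0x91: payload=0x11=17, contrib = 17<<0 = 17; acc -> 17, shift -> 7
byte 1=0x84: payload=0x04=4, contrib = 4<<7 = 512; acc -> 529, shift -> 14
byte 2=0xD1: payload=0x51=81, contrib = 81<<14 = 1327104; acc -> 1327633, shift -> 21
byte 3=0x26: payload=0x26=38, contrib = 38<<21 = 79691776; acc -> 81019409, shift -> 28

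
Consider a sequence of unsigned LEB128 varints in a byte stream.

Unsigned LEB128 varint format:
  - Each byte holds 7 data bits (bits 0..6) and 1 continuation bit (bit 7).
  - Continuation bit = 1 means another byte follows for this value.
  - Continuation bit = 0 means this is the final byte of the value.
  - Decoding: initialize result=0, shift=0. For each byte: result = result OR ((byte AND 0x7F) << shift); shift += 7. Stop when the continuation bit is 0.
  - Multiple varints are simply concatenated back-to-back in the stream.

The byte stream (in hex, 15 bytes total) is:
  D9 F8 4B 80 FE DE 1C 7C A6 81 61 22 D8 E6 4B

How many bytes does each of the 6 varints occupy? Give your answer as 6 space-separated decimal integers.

  byte[0]=0xD9 cont=1 payload=0x59=89: acc |= 89<<0 -> acc=89 shift=7
  byte[1]=0xF8 cont=1 payload=0x78=120: acc |= 120<<7 -> acc=15449 shift=14
  byte[2]=0x4B cont=0 payload=0x4B=75: acc |= 75<<14 -> acc=1244249 shift=21 [end]
Varint 1: bytes[0:3] = D9 F8 4B -> value 1244249 (3 byte(s))
  byte[3]=0x80 cont=1 payload=0x00=0: acc |= 0<<0 -> acc=0 shift=7
  byte[4]=0xFE cont=1 payload=0x7E=126: acc |= 126<<7 -> acc=16128 shift=14
  byte[5]=0xDE cont=1 payload=0x5E=94: acc |= 94<<14 -> acc=1556224 shift=21
  byte[6]=0x1C cont=0 payload=0x1C=28: acc |= 28<<21 -> acc=60276480 shift=28 [end]
Varint 2: bytes[3:7] = 80 FE DE 1C -> value 60276480 (4 byte(s))
  byte[7]=0x7C cont=0 payload=0x7C=124: acc |= 124<<0 -> acc=124 shift=7 [end]
Varint 3: bytes[7:8] = 7C -> value 124 (1 byte(s))
  byte[8]=0xA6 cont=1 payload=0x26=38: acc |= 38<<0 -> acc=38 shift=7
  byte[9]=0x81 cont=1 payload=0x01=1: acc |= 1<<7 -> acc=166 shift=14
  byte[10]=0x61 cont=0 payload=0x61=97: acc |= 97<<14 -> acc=1589414 shift=21 [end]
Varint 4: bytes[8:11] = A6 81 61 -> value 1589414 (3 byte(s))
  byte[11]=0x22 cont=0 payload=0x22=34: acc |= 34<<0 -> acc=34 shift=7 [end]
Varint 5: bytes[11:12] = 22 -> value 34 (1 byte(s))
  byte[12]=0xD8 cont=1 payload=0x58=88: acc |= 88<<0 -> acc=88 shift=7
  byte[13]=0xE6 cont=1 payload=0x66=102: acc |= 102<<7 -> acc=13144 shift=14
  byte[14]=0x4B cont=0 payload=0x4B=75: acc |= 75<<14 -> acc=1241944 shift=21 [end]
Varint 6: bytes[12:15] = D8 E6 4B -> value 1241944 (3 byte(s))

Answer: 3 4 1 3 1 3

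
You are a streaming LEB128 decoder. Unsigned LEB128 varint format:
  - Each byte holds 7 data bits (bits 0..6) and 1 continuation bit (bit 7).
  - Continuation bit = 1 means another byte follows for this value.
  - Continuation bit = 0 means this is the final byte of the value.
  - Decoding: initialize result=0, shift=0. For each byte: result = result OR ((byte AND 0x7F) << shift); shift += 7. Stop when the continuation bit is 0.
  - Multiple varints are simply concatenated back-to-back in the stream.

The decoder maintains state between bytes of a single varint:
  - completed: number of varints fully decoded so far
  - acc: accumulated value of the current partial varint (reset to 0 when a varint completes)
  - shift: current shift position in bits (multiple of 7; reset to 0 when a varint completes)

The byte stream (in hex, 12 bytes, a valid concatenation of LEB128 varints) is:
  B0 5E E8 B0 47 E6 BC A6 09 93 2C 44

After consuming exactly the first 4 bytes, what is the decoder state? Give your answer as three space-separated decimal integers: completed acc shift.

Answer: 1 6248 14

Derivation:
byte[0]=0xB0 cont=1 payload=0x30: acc |= 48<<0 -> completed=0 acc=48 shift=7
byte[1]=0x5E cont=0 payload=0x5E: varint #1 complete (value=12080); reset -> completed=1 acc=0 shift=0
byte[2]=0xE8 cont=1 payload=0x68: acc |= 104<<0 -> completed=1 acc=104 shift=7
byte[3]=0xB0 cont=1 payload=0x30: acc |= 48<<7 -> completed=1 acc=6248 shift=14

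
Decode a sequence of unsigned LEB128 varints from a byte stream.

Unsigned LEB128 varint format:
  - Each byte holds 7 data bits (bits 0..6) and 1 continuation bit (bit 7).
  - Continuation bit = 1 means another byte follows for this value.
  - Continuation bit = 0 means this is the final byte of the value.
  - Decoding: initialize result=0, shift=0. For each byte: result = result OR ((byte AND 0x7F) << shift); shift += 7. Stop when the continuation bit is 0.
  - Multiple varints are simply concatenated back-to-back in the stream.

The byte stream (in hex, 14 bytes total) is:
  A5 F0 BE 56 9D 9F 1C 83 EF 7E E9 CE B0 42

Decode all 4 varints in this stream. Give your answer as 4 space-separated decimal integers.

  byte[0]=0xA5 cont=1 payload=0x25=37: acc |= 37<<0 -> acc=37 shift=7
  byte[1]=0xF0 cont=1 payload=0x70=112: acc |= 112<<7 -> acc=14373 shift=14
  byte[2]=0xBE cont=1 payload=0x3E=62: acc |= 62<<14 -> acc=1030181 shift=21
  byte[3]=0x56 cont=0 payload=0x56=86: acc |= 86<<21 -> acc=181385253 shift=28 [end]
Varint 1: bytes[0:4] = A5 F0 BE 56 -> value 181385253 (4 byte(s))
  byte[4]=0x9D cont=1 payload=0x1D=29: acc |= 29<<0 -> acc=29 shift=7
  byte[5]=0x9F cont=1 payload=0x1F=31: acc |= 31<<7 -> acc=3997 shift=14
  byte[6]=0x1C cont=0 payload=0x1C=28: acc |= 28<<14 -> acc=462749 shift=21 [end]
Varint 2: bytes[4:7] = 9D 9F 1C -> value 462749 (3 byte(s))
  byte[7]=0x83 cont=1 payload=0x03=3: acc |= 3<<0 -> acc=3 shift=7
  byte[8]=0xEF cont=1 payload=0x6F=111: acc |= 111<<7 -> acc=14211 shift=14
  byte[9]=0x7E cont=0 payload=0x7E=126: acc |= 126<<14 -> acc=2078595 shift=21 [end]
Varint 3: bytes[7:10] = 83 EF 7E -> value 2078595 (3 byte(s))
  byte[10]=0xE9 cont=1 payload=0x69=105: acc |= 105<<0 -> acc=105 shift=7
  byte[11]=0xCE cont=1 payload=0x4E=78: acc |= 78<<7 -> acc=10089 shift=14
  byte[12]=0xB0 cont=1 payload=0x30=48: acc |= 48<<14 -> acc=796521 shift=21
  byte[13]=0x42 cont=0 payload=0x42=66: acc |= 66<<21 -> acc=139208553 shift=28 [end]
Varint 4: bytes[10:14] = E9 CE B0 42 -> value 139208553 (4 byte(s))

Answer: 181385253 462749 2078595 139208553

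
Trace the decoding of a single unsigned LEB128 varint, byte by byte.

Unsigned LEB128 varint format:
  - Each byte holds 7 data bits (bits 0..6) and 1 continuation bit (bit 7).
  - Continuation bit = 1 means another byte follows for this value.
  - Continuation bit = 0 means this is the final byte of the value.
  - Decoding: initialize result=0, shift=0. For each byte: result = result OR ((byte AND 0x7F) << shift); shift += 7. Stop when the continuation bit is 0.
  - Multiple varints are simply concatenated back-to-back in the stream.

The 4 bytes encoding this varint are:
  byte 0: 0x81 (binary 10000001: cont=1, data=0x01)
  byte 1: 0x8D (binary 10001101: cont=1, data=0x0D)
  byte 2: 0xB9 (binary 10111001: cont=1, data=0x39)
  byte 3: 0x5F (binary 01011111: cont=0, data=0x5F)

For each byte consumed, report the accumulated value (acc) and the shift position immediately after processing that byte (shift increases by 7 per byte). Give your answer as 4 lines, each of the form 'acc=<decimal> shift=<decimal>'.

Answer: acc=1 shift=7
acc=1665 shift=14
acc=935553 shift=21
acc=200164993 shift=28

Derivation:
byte 0=0x81: payload=0x01=1, contrib = 1<<0 = 1; acc -> 1, shift -> 7
byte 1=0x8D: payload=0x0D=13, contrib = 13<<7 = 1664; acc -> 1665, shift -> 14
byte 2=0xB9: payload=0x39=57, contrib = 57<<14 = 933888; acc -> 935553, shift -> 21
byte 3=0x5F: payload=0x5F=95, contrib = 95<<21 = 199229440; acc -> 200164993, shift -> 28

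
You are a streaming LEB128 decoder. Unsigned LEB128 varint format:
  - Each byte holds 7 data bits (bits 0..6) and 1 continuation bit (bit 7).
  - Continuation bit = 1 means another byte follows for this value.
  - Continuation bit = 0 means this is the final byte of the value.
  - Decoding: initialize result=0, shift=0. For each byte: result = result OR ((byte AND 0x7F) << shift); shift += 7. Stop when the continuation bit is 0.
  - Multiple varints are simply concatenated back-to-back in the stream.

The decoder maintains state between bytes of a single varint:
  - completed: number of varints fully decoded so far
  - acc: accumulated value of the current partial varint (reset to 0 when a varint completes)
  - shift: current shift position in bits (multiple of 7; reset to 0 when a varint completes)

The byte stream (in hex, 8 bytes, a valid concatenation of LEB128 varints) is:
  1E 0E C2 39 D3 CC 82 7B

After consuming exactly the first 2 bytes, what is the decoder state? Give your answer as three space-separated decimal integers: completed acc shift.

byte[0]=0x1E cont=0 payload=0x1E: varint #1 complete (value=30); reset -> completed=1 acc=0 shift=0
byte[1]=0x0E cont=0 payload=0x0E: varint #2 complete (value=14); reset -> completed=2 acc=0 shift=0

Answer: 2 0 0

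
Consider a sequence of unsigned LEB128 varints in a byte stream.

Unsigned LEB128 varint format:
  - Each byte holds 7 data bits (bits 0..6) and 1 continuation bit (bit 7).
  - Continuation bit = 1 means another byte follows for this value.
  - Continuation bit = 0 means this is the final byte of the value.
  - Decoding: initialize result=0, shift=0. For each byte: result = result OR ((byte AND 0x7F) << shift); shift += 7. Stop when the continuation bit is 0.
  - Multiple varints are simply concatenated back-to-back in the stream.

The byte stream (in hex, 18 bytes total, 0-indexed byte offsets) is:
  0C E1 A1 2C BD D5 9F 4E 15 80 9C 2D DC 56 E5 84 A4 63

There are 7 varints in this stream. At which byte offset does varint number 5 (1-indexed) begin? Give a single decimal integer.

  byte[0]=0x0C cont=0 payload=0x0C=12: acc |= 12<<0 -> acc=12 shift=7 [end]
Varint 1: bytes[0:1] = 0C -> value 12 (1 byte(s))
  byte[1]=0xE1 cont=1 payload=0x61=97: acc |= 97<<0 -> acc=97 shift=7
  byte[2]=0xA1 cont=1 payload=0x21=33: acc |= 33<<7 -> acc=4321 shift=14
  byte[3]=0x2C cont=0 payload=0x2C=44: acc |= 44<<14 -> acc=725217 shift=21 [end]
Varint 2: bytes[1:4] = E1 A1 2C -> value 725217 (3 byte(s))
  byte[4]=0xBD cont=1 payload=0x3D=61: acc |= 61<<0 -> acc=61 shift=7
  byte[5]=0xD5 cont=1 payload=0x55=85: acc |= 85<<7 -> acc=10941 shift=14
  byte[6]=0x9F cont=1 payload=0x1F=31: acc |= 31<<14 -> acc=518845 shift=21
  byte[7]=0x4E cont=0 payload=0x4E=78: acc |= 78<<21 -> acc=164096701 shift=28 [end]
Varint 3: bytes[4:8] = BD D5 9F 4E -> value 164096701 (4 byte(s))
  byte[8]=0x15 cont=0 payload=0x15=21: acc |= 21<<0 -> acc=21 shift=7 [end]
Varint 4: bytes[8:9] = 15 -> value 21 (1 byte(s))
  byte[9]=0x80 cont=1 payload=0x00=0: acc |= 0<<0 -> acc=0 shift=7
  byte[10]=0x9C cont=1 payload=0x1C=28: acc |= 28<<7 -> acc=3584 shift=14
  byte[11]=0x2D cont=0 payload=0x2D=45: acc |= 45<<14 -> acc=740864 shift=21 [end]
Varint 5: bytes[9:12] = 80 9C 2D -> value 740864 (3 byte(s))
  byte[12]=0xDC cont=1 payload=0x5C=92: acc |= 92<<0 -> acc=92 shift=7
  byte[13]=0x56 cont=0 payload=0x56=86: acc |= 86<<7 -> acc=11100 shift=14 [end]
Varint 6: bytes[12:14] = DC 56 -> value 11100 (2 byte(s))
  byte[14]=0xE5 cont=1 payload=0x65=101: acc |= 101<<0 -> acc=101 shift=7
  byte[15]=0x84 cont=1 payload=0x04=4: acc |= 4<<7 -> acc=613 shift=14
  byte[16]=0xA4 cont=1 payload=0x24=36: acc |= 36<<14 -> acc=590437 shift=21
  byte[17]=0x63 cont=0 payload=0x63=99: acc |= 99<<21 -> acc=208208485 shift=28 [end]
Varint 7: bytes[14:18] = E5 84 A4 63 -> value 208208485 (4 byte(s))

Answer: 9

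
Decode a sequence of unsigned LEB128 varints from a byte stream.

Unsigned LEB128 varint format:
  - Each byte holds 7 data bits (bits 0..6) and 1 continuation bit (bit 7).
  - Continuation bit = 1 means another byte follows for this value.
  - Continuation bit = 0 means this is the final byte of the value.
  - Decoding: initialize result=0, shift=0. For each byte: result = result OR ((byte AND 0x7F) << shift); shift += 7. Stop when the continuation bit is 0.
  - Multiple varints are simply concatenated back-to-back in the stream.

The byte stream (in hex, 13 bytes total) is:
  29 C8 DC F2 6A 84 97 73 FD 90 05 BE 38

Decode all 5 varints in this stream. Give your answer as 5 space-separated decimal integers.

Answer: 41 224177736 1887108 84093 7230

Derivation:
  byte[0]=0x29 cont=0 payload=0x29=41: acc |= 41<<0 -> acc=41 shift=7 [end]
Varint 1: bytes[0:1] = 29 -> value 41 (1 byte(s))
  byte[1]=0xC8 cont=1 payload=0x48=72: acc |= 72<<0 -> acc=72 shift=7
  byte[2]=0xDC cont=1 payload=0x5C=92: acc |= 92<<7 -> acc=11848 shift=14
  byte[3]=0xF2 cont=1 payload=0x72=114: acc |= 114<<14 -> acc=1879624 shift=21
  byte[4]=0x6A cont=0 payload=0x6A=106: acc |= 106<<21 -> acc=224177736 shift=28 [end]
Varint 2: bytes[1:5] = C8 DC F2 6A -> value 224177736 (4 byte(s))
  byte[5]=0x84 cont=1 payload=0x04=4: acc |= 4<<0 -> acc=4 shift=7
  byte[6]=0x97 cont=1 payload=0x17=23: acc |= 23<<7 -> acc=2948 shift=14
  byte[7]=0x73 cont=0 payload=0x73=115: acc |= 115<<14 -> acc=1887108 shift=21 [end]
Varint 3: bytes[5:8] = 84 97 73 -> value 1887108 (3 byte(s))
  byte[8]=0xFD cont=1 payload=0x7D=125: acc |= 125<<0 -> acc=125 shift=7
  byte[9]=0x90 cont=1 payload=0x10=16: acc |= 16<<7 -> acc=2173 shift=14
  byte[10]=0x05 cont=0 payload=0x05=5: acc |= 5<<14 -> acc=84093 shift=21 [end]
Varint 4: bytes[8:11] = FD 90 05 -> value 84093 (3 byte(s))
  byte[11]=0xBE cont=1 payload=0x3E=62: acc |= 62<<0 -> acc=62 shift=7
  byte[12]=0x38 cont=0 payload=0x38=56: acc |= 56<<7 -> acc=7230 shift=14 [end]
Varint 5: bytes[11:13] = BE 38 -> value 7230 (2 byte(s))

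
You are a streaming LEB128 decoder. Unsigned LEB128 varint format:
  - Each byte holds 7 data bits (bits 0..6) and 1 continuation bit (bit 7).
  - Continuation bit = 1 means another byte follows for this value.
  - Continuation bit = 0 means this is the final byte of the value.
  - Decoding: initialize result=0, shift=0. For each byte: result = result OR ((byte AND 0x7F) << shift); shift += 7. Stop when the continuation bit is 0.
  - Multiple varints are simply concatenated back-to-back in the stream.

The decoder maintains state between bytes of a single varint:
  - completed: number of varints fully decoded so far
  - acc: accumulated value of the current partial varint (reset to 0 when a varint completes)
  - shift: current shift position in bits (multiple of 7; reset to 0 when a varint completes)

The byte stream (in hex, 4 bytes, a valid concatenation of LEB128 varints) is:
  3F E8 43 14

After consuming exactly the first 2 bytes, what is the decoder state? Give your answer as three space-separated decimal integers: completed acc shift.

Answer: 1 104 7

Derivation:
byte[0]=0x3F cont=0 payload=0x3F: varint #1 complete (value=63); reset -> completed=1 acc=0 shift=0
byte[1]=0xE8 cont=1 payload=0x68: acc |= 104<<0 -> completed=1 acc=104 shift=7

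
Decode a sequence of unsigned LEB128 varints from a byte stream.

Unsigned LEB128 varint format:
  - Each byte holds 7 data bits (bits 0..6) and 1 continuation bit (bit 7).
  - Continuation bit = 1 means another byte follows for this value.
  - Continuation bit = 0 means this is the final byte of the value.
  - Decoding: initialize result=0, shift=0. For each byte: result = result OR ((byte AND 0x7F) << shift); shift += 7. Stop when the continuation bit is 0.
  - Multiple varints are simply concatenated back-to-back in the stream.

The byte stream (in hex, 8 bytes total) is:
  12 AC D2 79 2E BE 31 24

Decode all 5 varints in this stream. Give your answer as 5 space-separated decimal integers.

Answer: 18 1993004 46 6334 36

Derivation:
  byte[0]=0x12 cont=0 payload=0x12=18: acc |= 18<<0 -> acc=18 shift=7 [end]
Varint 1: bytes[0:1] = 12 -> value 18 (1 byte(s))
  byte[1]=0xAC cont=1 payload=0x2C=44: acc |= 44<<0 -> acc=44 shift=7
  byte[2]=0xD2 cont=1 payload=0x52=82: acc |= 82<<7 -> acc=10540 shift=14
  byte[3]=0x79 cont=0 payload=0x79=121: acc |= 121<<14 -> acc=1993004 shift=21 [end]
Varint 2: bytes[1:4] = AC D2 79 -> value 1993004 (3 byte(s))
  byte[4]=0x2E cont=0 payload=0x2E=46: acc |= 46<<0 -> acc=46 shift=7 [end]
Varint 3: bytes[4:5] = 2E -> value 46 (1 byte(s))
  byte[5]=0xBE cont=1 payload=0x3E=62: acc |= 62<<0 -> acc=62 shift=7
  byte[6]=0x31 cont=0 payload=0x31=49: acc |= 49<<7 -> acc=6334 shift=14 [end]
Varint 4: bytes[5:7] = BE 31 -> value 6334 (2 byte(s))
  byte[7]=0x24 cont=0 payload=0x24=36: acc |= 36<<0 -> acc=36 shift=7 [end]
Varint 5: bytes[7:8] = 24 -> value 36 (1 byte(s))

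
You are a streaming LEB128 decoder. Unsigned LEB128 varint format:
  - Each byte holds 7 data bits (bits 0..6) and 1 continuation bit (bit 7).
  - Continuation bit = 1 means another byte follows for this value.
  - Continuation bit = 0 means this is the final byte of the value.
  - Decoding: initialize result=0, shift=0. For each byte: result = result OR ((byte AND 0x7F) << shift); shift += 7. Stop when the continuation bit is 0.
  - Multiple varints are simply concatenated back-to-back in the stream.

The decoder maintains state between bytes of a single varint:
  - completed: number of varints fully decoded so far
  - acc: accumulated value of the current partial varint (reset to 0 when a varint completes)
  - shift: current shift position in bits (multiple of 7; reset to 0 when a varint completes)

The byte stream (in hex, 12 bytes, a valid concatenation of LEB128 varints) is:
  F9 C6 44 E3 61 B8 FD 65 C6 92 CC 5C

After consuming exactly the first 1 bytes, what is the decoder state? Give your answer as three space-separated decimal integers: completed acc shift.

byte[0]=0xF9 cont=1 payload=0x79: acc |= 121<<0 -> completed=0 acc=121 shift=7

Answer: 0 121 7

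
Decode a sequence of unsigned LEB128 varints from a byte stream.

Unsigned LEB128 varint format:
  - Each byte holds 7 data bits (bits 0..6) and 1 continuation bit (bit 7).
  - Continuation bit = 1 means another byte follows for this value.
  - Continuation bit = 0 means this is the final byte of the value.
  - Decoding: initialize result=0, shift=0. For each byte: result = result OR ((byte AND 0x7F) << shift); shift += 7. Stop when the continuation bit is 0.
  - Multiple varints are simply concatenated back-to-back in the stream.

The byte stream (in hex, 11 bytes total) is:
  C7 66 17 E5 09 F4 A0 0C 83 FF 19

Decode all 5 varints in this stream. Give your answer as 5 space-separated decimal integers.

Answer: 13127 23 1253 200820 425859

Derivation:
  byte[0]=0xC7 cont=1 payload=0x47=71: acc |= 71<<0 -> acc=71 shift=7
  byte[1]=0x66 cont=0 payload=0x66=102: acc |= 102<<7 -> acc=13127 shift=14 [end]
Varint 1: bytes[0:2] = C7 66 -> value 13127 (2 byte(s))
  byte[2]=0x17 cont=0 payload=0x17=23: acc |= 23<<0 -> acc=23 shift=7 [end]
Varint 2: bytes[2:3] = 17 -> value 23 (1 byte(s))
  byte[3]=0xE5 cont=1 payload=0x65=101: acc |= 101<<0 -> acc=101 shift=7
  byte[4]=0x09 cont=0 payload=0x09=9: acc |= 9<<7 -> acc=1253 shift=14 [end]
Varint 3: bytes[3:5] = E5 09 -> value 1253 (2 byte(s))
  byte[5]=0xF4 cont=1 payload=0x74=116: acc |= 116<<0 -> acc=116 shift=7
  byte[6]=0xA0 cont=1 payload=0x20=32: acc |= 32<<7 -> acc=4212 shift=14
  byte[7]=0x0C cont=0 payload=0x0C=12: acc |= 12<<14 -> acc=200820 shift=21 [end]
Varint 4: bytes[5:8] = F4 A0 0C -> value 200820 (3 byte(s))
  byte[8]=0x83 cont=1 payload=0x03=3: acc |= 3<<0 -> acc=3 shift=7
  byte[9]=0xFF cont=1 payload=0x7F=127: acc |= 127<<7 -> acc=16259 shift=14
  byte[10]=0x19 cont=0 payload=0x19=25: acc |= 25<<14 -> acc=425859 shift=21 [end]
Varint 5: bytes[8:11] = 83 FF 19 -> value 425859 (3 byte(s))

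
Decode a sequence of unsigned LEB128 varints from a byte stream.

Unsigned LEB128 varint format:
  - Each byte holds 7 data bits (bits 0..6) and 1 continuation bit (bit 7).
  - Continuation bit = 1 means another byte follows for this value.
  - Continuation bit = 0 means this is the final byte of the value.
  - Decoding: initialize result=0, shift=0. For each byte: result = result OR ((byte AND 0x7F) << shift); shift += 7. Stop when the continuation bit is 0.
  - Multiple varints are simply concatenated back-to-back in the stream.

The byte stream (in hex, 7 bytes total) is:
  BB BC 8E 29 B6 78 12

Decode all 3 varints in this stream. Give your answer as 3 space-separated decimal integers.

Answer: 86220347 15414 18

Derivation:
  byte[0]=0xBB cont=1 payload=0x3B=59: acc |= 59<<0 -> acc=59 shift=7
  byte[1]=0xBC cont=1 payload=0x3C=60: acc |= 60<<7 -> acc=7739 shift=14
  byte[2]=0x8E cont=1 payload=0x0E=14: acc |= 14<<14 -> acc=237115 shift=21
  byte[3]=0x29 cont=0 payload=0x29=41: acc |= 41<<21 -> acc=86220347 shift=28 [end]
Varint 1: bytes[0:4] = BB BC 8E 29 -> value 86220347 (4 byte(s))
  byte[4]=0xB6 cont=1 payload=0x36=54: acc |= 54<<0 -> acc=54 shift=7
  byte[5]=0x78 cont=0 payload=0x78=120: acc |= 120<<7 -> acc=15414 shift=14 [end]
Varint 2: bytes[4:6] = B6 78 -> value 15414 (2 byte(s))
  byte[6]=0x12 cont=0 payload=0x12=18: acc |= 18<<0 -> acc=18 shift=7 [end]
Varint 3: bytes[6:7] = 12 -> value 18 (1 byte(s))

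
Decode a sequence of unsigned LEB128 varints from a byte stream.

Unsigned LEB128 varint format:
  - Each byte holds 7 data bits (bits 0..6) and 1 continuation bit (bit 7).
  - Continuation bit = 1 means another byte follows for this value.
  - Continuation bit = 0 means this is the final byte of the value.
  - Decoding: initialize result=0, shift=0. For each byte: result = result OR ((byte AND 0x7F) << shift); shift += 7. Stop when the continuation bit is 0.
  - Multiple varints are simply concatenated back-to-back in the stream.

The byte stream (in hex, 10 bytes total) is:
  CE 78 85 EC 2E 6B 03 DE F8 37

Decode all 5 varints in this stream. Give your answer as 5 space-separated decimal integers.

Answer: 15438 767493 107 3 916574

Derivation:
  byte[0]=0xCE cont=1 payload=0x4E=78: acc |= 78<<0 -> acc=78 shift=7
  byte[1]=0x78 cont=0 payload=0x78=120: acc |= 120<<7 -> acc=15438 shift=14 [end]
Varint 1: bytes[0:2] = CE 78 -> value 15438 (2 byte(s))
  byte[2]=0x85 cont=1 payload=0x05=5: acc |= 5<<0 -> acc=5 shift=7
  byte[3]=0xEC cont=1 payload=0x6C=108: acc |= 108<<7 -> acc=13829 shift=14
  byte[4]=0x2E cont=0 payload=0x2E=46: acc |= 46<<14 -> acc=767493 shift=21 [end]
Varint 2: bytes[2:5] = 85 EC 2E -> value 767493 (3 byte(s))
  byte[5]=0x6B cont=0 payload=0x6B=107: acc |= 107<<0 -> acc=107 shift=7 [end]
Varint 3: bytes[5:6] = 6B -> value 107 (1 byte(s))
  byte[6]=0x03 cont=0 payload=0x03=3: acc |= 3<<0 -> acc=3 shift=7 [end]
Varint 4: bytes[6:7] = 03 -> value 3 (1 byte(s))
  byte[7]=0xDE cont=1 payload=0x5E=94: acc |= 94<<0 -> acc=94 shift=7
  byte[8]=0xF8 cont=1 payload=0x78=120: acc |= 120<<7 -> acc=15454 shift=14
  byte[9]=0x37 cont=0 payload=0x37=55: acc |= 55<<14 -> acc=916574 shift=21 [end]
Varint 5: bytes[7:10] = DE F8 37 -> value 916574 (3 byte(s))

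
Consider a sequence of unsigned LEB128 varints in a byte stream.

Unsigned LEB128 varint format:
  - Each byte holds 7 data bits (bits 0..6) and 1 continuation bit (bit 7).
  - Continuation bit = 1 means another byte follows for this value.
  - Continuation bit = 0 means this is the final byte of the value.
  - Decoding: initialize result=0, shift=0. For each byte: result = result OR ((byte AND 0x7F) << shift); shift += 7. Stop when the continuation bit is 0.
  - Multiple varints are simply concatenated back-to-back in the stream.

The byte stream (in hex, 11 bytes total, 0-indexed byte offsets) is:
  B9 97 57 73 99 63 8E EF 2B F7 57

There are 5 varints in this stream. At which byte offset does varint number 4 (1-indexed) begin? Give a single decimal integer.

  byte[0]=0xB9 cont=1 payload=0x39=57: acc |= 57<<0 -> acc=57 shift=7
  byte[1]=0x97 cont=1 payload=0x17=23: acc |= 23<<7 -> acc=3001 shift=14
  byte[2]=0x57 cont=0 payload=0x57=87: acc |= 87<<14 -> acc=1428409 shift=21 [end]
Varint 1: bytes[0:3] = B9 97 57 -> value 1428409 (3 byte(s))
  byte[3]=0x73 cont=0 payload=0x73=115: acc |= 115<<0 -> acc=115 shift=7 [end]
Varint 2: bytes[3:4] = 73 -> value 115 (1 byte(s))
  byte[4]=0x99 cont=1 payload=0x19=25: acc |= 25<<0 -> acc=25 shift=7
  byte[5]=0x63 cont=0 payload=0x63=99: acc |= 99<<7 -> acc=12697 shift=14 [end]
Varint 3: bytes[4:6] = 99 63 -> value 12697 (2 byte(s))
  byte[6]=0x8E cont=1 payload=0x0E=14: acc |= 14<<0 -> acc=14 shift=7
  byte[7]=0xEF cont=1 payload=0x6F=111: acc |= 111<<7 -> acc=14222 shift=14
  byte[8]=0x2B cont=0 payload=0x2B=43: acc |= 43<<14 -> acc=718734 shift=21 [end]
Varint 4: bytes[6:9] = 8E EF 2B -> value 718734 (3 byte(s))
  byte[9]=0xF7 cont=1 payload=0x77=119: acc |= 119<<0 -> acc=119 shift=7
  byte[10]=0x57 cont=0 payload=0x57=87: acc |= 87<<7 -> acc=11255 shift=14 [end]
Varint 5: bytes[9:11] = F7 57 -> value 11255 (2 byte(s))

Answer: 6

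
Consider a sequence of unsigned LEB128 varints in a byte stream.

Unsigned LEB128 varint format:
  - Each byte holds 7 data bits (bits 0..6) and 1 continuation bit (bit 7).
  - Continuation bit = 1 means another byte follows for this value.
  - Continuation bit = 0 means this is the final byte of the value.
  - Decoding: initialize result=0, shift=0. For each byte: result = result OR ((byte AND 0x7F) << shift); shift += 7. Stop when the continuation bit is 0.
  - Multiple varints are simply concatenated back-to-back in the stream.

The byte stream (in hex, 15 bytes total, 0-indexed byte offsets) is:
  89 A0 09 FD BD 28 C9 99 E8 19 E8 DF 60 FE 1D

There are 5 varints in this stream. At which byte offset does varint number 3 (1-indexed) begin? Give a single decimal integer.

Answer: 6

Derivation:
  byte[0]=0x89 cont=1 payload=0x09=9: acc |= 9<<0 -> acc=9 shift=7
  byte[1]=0xA0 cont=1 payload=0x20=32: acc |= 32<<7 -> acc=4105 shift=14
  byte[2]=0x09 cont=0 payload=0x09=9: acc |= 9<<14 -> acc=151561 shift=21 [end]
Varint 1: bytes[0:3] = 89 A0 09 -> value 151561 (3 byte(s))
  byte[3]=0xFD cont=1 payload=0x7D=125: acc |= 125<<0 -> acc=125 shift=7
  byte[4]=0xBD cont=1 payload=0x3D=61: acc |= 61<<7 -> acc=7933 shift=14
  byte[5]=0x28 cont=0 payload=0x28=40: acc |= 40<<14 -> acc=663293 shift=21 [end]
Varint 2: bytes[3:6] = FD BD 28 -> value 663293 (3 byte(s))
  byte[6]=0xC9 cont=1 payload=0x49=73: acc |= 73<<0 -> acc=73 shift=7
  byte[7]=0x99 cont=1 payload=0x19=25: acc |= 25<<7 -> acc=3273 shift=14
  byte[8]=0xE8 cont=1 payload=0x68=104: acc |= 104<<14 -> acc=1707209 shift=21
  byte[9]=0x19 cont=0 payload=0x19=25: acc |= 25<<21 -> acc=54136009 shift=28 [end]
Varint 3: bytes[6:10] = C9 99 E8 19 -> value 54136009 (4 byte(s))
  byte[10]=0xE8 cont=1 payload=0x68=104: acc |= 104<<0 -> acc=104 shift=7
  byte[11]=0xDF cont=1 payload=0x5F=95: acc |= 95<<7 -> acc=12264 shift=14
  byte[12]=0x60 cont=0 payload=0x60=96: acc |= 96<<14 -> acc=1585128 shift=21 [end]
Varint 4: bytes[10:13] = E8 DF 60 -> value 1585128 (3 byte(s))
  byte[13]=0xFE cont=1 payload=0x7E=126: acc |= 126<<0 -> acc=126 shift=7
  byte[14]=0x1D cont=0 payload=0x1D=29: acc |= 29<<7 -> acc=3838 shift=14 [end]
Varint 5: bytes[13:15] = FE 1D -> value 3838 (2 byte(s))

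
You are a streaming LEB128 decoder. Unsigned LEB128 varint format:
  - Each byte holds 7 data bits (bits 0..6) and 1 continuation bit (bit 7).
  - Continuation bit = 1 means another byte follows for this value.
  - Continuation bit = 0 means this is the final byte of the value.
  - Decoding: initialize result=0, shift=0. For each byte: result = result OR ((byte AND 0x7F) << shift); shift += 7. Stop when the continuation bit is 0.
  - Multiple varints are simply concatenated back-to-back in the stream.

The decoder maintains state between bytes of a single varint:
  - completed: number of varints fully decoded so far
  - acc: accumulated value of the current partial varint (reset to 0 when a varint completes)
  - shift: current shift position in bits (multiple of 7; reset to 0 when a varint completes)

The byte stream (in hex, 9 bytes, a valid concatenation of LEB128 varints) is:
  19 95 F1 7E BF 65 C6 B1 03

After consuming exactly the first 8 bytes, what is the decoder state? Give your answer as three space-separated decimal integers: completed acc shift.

Answer: 3 6342 14

Derivation:
byte[0]=0x19 cont=0 payload=0x19: varint #1 complete (value=25); reset -> completed=1 acc=0 shift=0
byte[1]=0x95 cont=1 payload=0x15: acc |= 21<<0 -> completed=1 acc=21 shift=7
byte[2]=0xF1 cont=1 payload=0x71: acc |= 113<<7 -> completed=1 acc=14485 shift=14
byte[3]=0x7E cont=0 payload=0x7E: varint #2 complete (value=2078869); reset -> completed=2 acc=0 shift=0
byte[4]=0xBF cont=1 payload=0x3F: acc |= 63<<0 -> completed=2 acc=63 shift=7
byte[5]=0x65 cont=0 payload=0x65: varint #3 complete (value=12991); reset -> completed=3 acc=0 shift=0
byte[6]=0xC6 cont=1 payload=0x46: acc |= 70<<0 -> completed=3 acc=70 shift=7
byte[7]=0xB1 cont=1 payload=0x31: acc |= 49<<7 -> completed=3 acc=6342 shift=14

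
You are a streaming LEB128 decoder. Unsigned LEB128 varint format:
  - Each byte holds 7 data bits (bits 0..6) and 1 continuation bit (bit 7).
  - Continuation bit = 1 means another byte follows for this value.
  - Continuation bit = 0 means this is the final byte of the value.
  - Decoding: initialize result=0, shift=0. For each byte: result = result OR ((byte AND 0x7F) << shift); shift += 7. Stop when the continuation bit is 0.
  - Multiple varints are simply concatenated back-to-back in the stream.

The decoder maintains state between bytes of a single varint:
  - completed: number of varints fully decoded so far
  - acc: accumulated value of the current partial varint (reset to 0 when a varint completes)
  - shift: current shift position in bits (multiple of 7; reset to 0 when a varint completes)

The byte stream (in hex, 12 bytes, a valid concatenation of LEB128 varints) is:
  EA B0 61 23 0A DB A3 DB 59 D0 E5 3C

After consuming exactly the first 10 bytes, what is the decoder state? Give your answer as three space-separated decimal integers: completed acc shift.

byte[0]=0xEA cont=1 payload=0x6A: acc |= 106<<0 -> completed=0 acc=106 shift=7
byte[1]=0xB0 cont=1 payload=0x30: acc |= 48<<7 -> completed=0 acc=6250 shift=14
byte[2]=0x61 cont=0 payload=0x61: varint #1 complete (value=1595498); reset -> completed=1 acc=0 shift=0
byte[3]=0x23 cont=0 payload=0x23: varint #2 complete (value=35); reset -> completed=2 acc=0 shift=0
byte[4]=0x0A cont=0 payload=0x0A: varint #3 complete (value=10); reset -> completed=3 acc=0 shift=0
byte[5]=0xDB cont=1 payload=0x5B: acc |= 91<<0 -> completed=3 acc=91 shift=7
byte[6]=0xA3 cont=1 payload=0x23: acc |= 35<<7 -> completed=3 acc=4571 shift=14
byte[7]=0xDB cont=1 payload=0x5B: acc |= 91<<14 -> completed=3 acc=1495515 shift=21
byte[8]=0x59 cont=0 payload=0x59: varint #4 complete (value=188142043); reset -> completed=4 acc=0 shift=0
byte[9]=0xD0 cont=1 payload=0x50: acc |= 80<<0 -> completed=4 acc=80 shift=7

Answer: 4 80 7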